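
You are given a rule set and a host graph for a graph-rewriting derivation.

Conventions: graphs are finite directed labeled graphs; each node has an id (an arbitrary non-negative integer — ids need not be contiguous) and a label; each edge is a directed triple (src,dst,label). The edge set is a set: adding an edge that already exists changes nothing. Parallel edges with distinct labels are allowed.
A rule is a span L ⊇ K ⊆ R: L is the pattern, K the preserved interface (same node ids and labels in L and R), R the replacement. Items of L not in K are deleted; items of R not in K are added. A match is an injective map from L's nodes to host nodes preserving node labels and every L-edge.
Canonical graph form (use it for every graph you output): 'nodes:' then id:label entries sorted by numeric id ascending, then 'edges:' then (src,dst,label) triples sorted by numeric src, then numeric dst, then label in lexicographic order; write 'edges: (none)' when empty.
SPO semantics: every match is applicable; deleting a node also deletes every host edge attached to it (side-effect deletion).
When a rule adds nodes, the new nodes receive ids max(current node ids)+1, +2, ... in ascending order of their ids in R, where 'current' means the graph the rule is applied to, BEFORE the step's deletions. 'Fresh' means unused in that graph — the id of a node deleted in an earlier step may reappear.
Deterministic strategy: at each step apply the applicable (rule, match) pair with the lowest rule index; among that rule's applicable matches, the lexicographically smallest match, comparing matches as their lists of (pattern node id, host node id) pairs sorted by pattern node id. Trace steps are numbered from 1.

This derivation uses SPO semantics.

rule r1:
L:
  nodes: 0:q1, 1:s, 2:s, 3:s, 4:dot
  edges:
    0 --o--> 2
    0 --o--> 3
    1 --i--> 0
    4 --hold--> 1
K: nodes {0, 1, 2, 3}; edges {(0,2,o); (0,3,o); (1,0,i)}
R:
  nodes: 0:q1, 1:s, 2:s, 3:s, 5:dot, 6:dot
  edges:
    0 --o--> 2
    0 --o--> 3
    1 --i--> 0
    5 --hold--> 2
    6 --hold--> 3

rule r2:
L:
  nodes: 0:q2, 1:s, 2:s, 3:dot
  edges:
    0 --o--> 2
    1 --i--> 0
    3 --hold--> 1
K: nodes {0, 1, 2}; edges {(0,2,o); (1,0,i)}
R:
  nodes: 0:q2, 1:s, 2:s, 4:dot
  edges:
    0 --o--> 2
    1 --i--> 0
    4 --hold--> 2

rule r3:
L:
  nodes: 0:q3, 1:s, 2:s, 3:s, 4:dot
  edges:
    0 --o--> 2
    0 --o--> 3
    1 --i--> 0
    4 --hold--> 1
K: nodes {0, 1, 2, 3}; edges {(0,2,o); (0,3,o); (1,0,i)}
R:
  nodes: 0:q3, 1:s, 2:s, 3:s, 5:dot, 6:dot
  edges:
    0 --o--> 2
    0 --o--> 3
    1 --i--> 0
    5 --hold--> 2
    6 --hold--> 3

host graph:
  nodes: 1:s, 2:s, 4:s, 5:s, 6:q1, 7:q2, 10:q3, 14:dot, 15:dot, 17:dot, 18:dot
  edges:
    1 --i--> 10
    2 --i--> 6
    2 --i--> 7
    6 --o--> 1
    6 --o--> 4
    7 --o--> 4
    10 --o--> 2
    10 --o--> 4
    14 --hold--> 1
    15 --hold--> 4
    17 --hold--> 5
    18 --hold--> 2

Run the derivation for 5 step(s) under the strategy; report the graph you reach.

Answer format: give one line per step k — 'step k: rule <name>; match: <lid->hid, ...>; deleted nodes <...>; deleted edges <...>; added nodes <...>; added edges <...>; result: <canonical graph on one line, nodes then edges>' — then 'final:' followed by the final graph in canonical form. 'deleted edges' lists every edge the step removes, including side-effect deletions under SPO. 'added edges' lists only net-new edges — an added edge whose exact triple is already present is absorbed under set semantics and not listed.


step 1: rule r1; match: 0->6, 1->2, 2->1, 3->4, 4->18; deleted nodes 18; deleted edges (18,2,hold); added nodes 19, 20; added edges (19,1,hold); (20,4,hold); result: nodes: 1:s, 2:s, 4:s, 5:s, 6:q1, 7:q2, 10:q3, 14:dot, 15:dot, 17:dot, 19:dot, 20:dot edges: (1,10,i); (2,6,i); (2,7,i); (6,1,o); (6,4,o); (7,4,o); (10,2,o); (10,4,o); (14,1,hold); (15,4,hold); (17,5,hold); (19,1,hold); (20,4,hold)
step 2: rule r3; match: 0->10, 1->1, 2->2, 3->4, 4->14; deleted nodes 14; deleted edges (14,1,hold); added nodes 21, 22; added edges (21,2,hold); (22,4,hold); result: nodes: 1:s, 2:s, 4:s, 5:s, 6:q1, 7:q2, 10:q3, 15:dot, 17:dot, 19:dot, 20:dot, 21:dot, 22:dot edges: (1,10,i); (2,6,i); (2,7,i); (6,1,o); (6,4,o); (7,4,o); (10,2,o); (10,4,o); (15,4,hold); (17,5,hold); (19,1,hold); (20,4,hold); (21,2,hold); (22,4,hold)
step 3: rule r1; match: 0->6, 1->2, 2->1, 3->4, 4->21; deleted nodes 21; deleted edges (21,2,hold); added nodes 23, 24; added edges (23,1,hold); (24,4,hold); result: nodes: 1:s, 2:s, 4:s, 5:s, 6:q1, 7:q2, 10:q3, 15:dot, 17:dot, 19:dot, 20:dot, 22:dot, 23:dot, 24:dot edges: (1,10,i); (2,6,i); (2,7,i); (6,1,o); (6,4,o); (7,4,o); (10,2,o); (10,4,o); (15,4,hold); (17,5,hold); (19,1,hold); (20,4,hold); (22,4,hold); (23,1,hold); (24,4,hold)
step 4: rule r3; match: 0->10, 1->1, 2->2, 3->4, 4->19; deleted nodes 19; deleted edges (19,1,hold); added nodes 25, 26; added edges (25,2,hold); (26,4,hold); result: nodes: 1:s, 2:s, 4:s, 5:s, 6:q1, 7:q2, 10:q3, 15:dot, 17:dot, 20:dot, 22:dot, 23:dot, 24:dot, 25:dot, 26:dot edges: (1,10,i); (2,6,i); (2,7,i); (6,1,o); (6,4,o); (7,4,o); (10,2,o); (10,4,o); (15,4,hold); (17,5,hold); (20,4,hold); (22,4,hold); (23,1,hold); (24,4,hold); (25,2,hold); (26,4,hold)
step 5: rule r1; match: 0->6, 1->2, 2->1, 3->4, 4->25; deleted nodes 25; deleted edges (25,2,hold); added nodes 27, 28; added edges (27,1,hold); (28,4,hold); result: nodes: 1:s, 2:s, 4:s, 5:s, 6:q1, 7:q2, 10:q3, 15:dot, 17:dot, 20:dot, 22:dot, 23:dot, 24:dot, 26:dot, 27:dot, 28:dot edges: (1,10,i); (2,6,i); (2,7,i); (6,1,o); (6,4,o); (7,4,o); (10,2,o); (10,4,o); (15,4,hold); (17,5,hold); (20,4,hold); (22,4,hold); (23,1,hold); (24,4,hold); (26,4,hold); (27,1,hold); (28,4,hold)
final:
nodes: 1:s, 2:s, 4:s, 5:s, 6:q1, 7:q2, 10:q3, 15:dot, 17:dot, 20:dot, 22:dot, 23:dot, 24:dot, 26:dot, 27:dot, 28:dot
edges: (1,10,i); (2,6,i); (2,7,i); (6,1,o); (6,4,o); (7,4,o); (10,2,o); (10,4,o); (15,4,hold); (17,5,hold); (20,4,hold); (22,4,hold); (23,1,hold); (24,4,hold); (26,4,hold); (27,1,hold); (28,4,hold)


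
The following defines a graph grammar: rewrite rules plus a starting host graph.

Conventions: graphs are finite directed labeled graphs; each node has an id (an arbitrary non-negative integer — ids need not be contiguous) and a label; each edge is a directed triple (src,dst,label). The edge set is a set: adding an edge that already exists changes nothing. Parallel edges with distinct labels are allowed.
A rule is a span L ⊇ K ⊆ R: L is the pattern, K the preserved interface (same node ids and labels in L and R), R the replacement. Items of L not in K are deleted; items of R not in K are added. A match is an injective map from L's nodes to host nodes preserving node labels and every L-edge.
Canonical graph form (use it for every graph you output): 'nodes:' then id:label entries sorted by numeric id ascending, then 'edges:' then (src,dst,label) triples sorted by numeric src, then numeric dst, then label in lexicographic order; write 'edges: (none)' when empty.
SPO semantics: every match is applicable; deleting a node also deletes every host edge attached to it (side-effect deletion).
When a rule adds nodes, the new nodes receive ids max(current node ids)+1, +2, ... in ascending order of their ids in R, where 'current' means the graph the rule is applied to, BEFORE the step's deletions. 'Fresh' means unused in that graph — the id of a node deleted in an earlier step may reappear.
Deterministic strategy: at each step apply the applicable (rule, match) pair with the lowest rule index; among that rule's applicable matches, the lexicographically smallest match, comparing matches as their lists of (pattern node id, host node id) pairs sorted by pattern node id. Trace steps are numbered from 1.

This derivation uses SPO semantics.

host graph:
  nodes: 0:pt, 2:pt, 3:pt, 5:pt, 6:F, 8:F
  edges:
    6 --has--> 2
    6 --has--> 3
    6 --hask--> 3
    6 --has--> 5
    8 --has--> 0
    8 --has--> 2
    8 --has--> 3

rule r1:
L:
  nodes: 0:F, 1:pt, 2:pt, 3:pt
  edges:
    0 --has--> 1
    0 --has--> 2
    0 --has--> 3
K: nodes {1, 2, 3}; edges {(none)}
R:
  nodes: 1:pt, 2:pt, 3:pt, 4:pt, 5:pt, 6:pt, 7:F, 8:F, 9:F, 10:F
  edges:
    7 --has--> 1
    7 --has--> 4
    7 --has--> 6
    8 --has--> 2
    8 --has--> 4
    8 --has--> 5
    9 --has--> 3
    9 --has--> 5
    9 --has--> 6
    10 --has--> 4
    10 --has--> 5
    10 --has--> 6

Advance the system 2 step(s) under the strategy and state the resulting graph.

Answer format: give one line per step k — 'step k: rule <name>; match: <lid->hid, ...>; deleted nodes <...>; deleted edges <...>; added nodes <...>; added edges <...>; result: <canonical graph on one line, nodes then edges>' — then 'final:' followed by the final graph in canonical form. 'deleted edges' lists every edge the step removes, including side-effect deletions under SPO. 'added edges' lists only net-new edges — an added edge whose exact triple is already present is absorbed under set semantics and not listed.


step 1: rule r1; match: 0->6, 1->2, 2->3, 3->5; deleted nodes 6; deleted edges (6,2,has); (6,3,has); (6,3,hask); (6,5,has); added nodes 9, 10, 11, 12, 13, 14, 15; added edges (12,2,has); (12,9,has); (12,11,has); (13,3,has); (13,9,has); (13,10,has); (14,5,has); (14,10,has); (14,11,has); (15,9,has); (15,10,has); (15,11,has); result: nodes: 0:pt, 2:pt, 3:pt, 5:pt, 8:F, 9:pt, 10:pt, 11:pt, 12:F, 13:F, 14:F, 15:F edges: (8,0,has); (8,2,has); (8,3,has); (12,2,has); (12,9,has); (12,11,has); (13,3,has); (13,9,has); (13,10,has); (14,5,has); (14,10,has); (14,11,has); (15,9,has); (15,10,has); (15,11,has)
step 2: rule r1; match: 0->8, 1->0, 2->2, 3->3; deleted nodes 8; deleted edges (8,0,has); (8,2,has); (8,3,has); added nodes 16, 17, 18, 19, 20, 21, 22; added edges (19,0,has); (19,16,has); (19,18,has); (20,2,has); (20,16,has); (20,17,has); (21,3,has); (21,17,has); (21,18,has); (22,16,has); (22,17,has); (22,18,has); result: nodes: 0:pt, 2:pt, 3:pt, 5:pt, 9:pt, 10:pt, 11:pt, 12:F, 13:F, 14:F, 15:F, 16:pt, 17:pt, 18:pt, 19:F, 20:F, 21:F, 22:F edges: (12,2,has); (12,9,has); (12,11,has); (13,3,has); (13,9,has); (13,10,has); (14,5,has); (14,10,has); (14,11,has); (15,9,has); (15,10,has); (15,11,has); (19,0,has); (19,16,has); (19,18,has); (20,2,has); (20,16,has); (20,17,has); (21,3,has); (21,17,has); (21,18,has); (22,16,has); (22,17,has); (22,18,has)
final:
nodes: 0:pt, 2:pt, 3:pt, 5:pt, 9:pt, 10:pt, 11:pt, 12:F, 13:F, 14:F, 15:F, 16:pt, 17:pt, 18:pt, 19:F, 20:F, 21:F, 22:F
edges: (12,2,has); (12,9,has); (12,11,has); (13,3,has); (13,9,has); (13,10,has); (14,5,has); (14,10,has); (14,11,has); (15,9,has); (15,10,has); (15,11,has); (19,0,has); (19,16,has); (19,18,has); (20,2,has); (20,16,has); (20,17,has); (21,3,has); (21,17,has); (21,18,has); (22,16,has); (22,17,has); (22,18,has)


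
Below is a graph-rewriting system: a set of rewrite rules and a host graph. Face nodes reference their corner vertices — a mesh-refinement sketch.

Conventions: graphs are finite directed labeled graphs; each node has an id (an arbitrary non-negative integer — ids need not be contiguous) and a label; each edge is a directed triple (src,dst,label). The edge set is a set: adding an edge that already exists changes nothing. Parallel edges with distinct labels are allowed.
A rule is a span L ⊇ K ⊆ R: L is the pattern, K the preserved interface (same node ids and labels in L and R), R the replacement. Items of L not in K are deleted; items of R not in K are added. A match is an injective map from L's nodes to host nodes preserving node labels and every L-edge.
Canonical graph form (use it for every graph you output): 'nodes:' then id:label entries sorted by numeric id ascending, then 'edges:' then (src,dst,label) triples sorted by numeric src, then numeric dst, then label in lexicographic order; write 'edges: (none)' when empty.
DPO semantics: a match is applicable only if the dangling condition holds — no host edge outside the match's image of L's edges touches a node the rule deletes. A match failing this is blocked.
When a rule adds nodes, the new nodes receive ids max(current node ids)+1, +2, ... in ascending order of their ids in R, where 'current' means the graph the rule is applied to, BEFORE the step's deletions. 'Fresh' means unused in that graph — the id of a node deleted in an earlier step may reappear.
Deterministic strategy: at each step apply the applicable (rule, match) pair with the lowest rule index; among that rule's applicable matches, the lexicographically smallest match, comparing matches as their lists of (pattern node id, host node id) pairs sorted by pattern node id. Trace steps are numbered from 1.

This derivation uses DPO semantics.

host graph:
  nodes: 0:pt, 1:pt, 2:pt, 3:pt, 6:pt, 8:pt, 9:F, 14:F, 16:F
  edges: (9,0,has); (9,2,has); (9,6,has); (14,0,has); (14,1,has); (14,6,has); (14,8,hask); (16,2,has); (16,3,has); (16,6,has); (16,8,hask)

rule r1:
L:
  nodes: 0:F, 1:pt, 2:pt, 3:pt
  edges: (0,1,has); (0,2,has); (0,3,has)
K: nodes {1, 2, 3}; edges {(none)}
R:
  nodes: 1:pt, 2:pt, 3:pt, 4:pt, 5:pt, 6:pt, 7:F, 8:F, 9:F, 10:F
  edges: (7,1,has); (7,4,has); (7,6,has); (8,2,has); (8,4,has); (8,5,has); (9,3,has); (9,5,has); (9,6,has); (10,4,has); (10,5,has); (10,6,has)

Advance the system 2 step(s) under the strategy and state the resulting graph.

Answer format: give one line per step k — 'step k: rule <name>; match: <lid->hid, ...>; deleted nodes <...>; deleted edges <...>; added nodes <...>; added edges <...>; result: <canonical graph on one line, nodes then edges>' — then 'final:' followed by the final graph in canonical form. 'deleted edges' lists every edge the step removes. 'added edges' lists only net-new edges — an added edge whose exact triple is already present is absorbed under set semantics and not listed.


step 1: rule r1; match: 0->9, 1->0, 2->2, 3->6; deleted nodes 9; deleted edges (9,0,has); (9,2,has); (9,6,has); added nodes 17, 18, 19, 20, 21, 22, 23; added edges (20,0,has); (20,17,has); (20,19,has); (21,2,has); (21,17,has); (21,18,has); (22,6,has); (22,18,has); (22,19,has); (23,17,has); (23,18,has); (23,19,has); result: nodes: 0:pt, 1:pt, 2:pt, 3:pt, 6:pt, 8:pt, 14:F, 16:F, 17:pt, 18:pt, 19:pt, 20:F, 21:F, 22:F, 23:F edges: (14,0,has); (14,1,has); (14,6,has); (14,8,hask); (16,2,has); (16,3,has); (16,6,has); (16,8,hask); (20,0,has); (20,17,has); (20,19,has); (21,2,has); (21,17,has); (21,18,has); (22,6,has); (22,18,has); (22,19,has); (23,17,has); (23,18,has); (23,19,has)
step 2: rule r1; match: 0->20, 1->0, 2->17, 3->19; deleted nodes 20; deleted edges (20,0,has); (20,17,has); (20,19,has); added nodes 24, 25, 26, 27, 28, 29, 30; added edges (27,0,has); (27,24,has); (27,26,has); (28,17,has); (28,24,has); (28,25,has); (29,19,has); (29,25,has); (29,26,has); (30,24,has); (30,25,has); (30,26,has); result: nodes: 0:pt, 1:pt, 2:pt, 3:pt, 6:pt, 8:pt, 14:F, 16:F, 17:pt, 18:pt, 19:pt, 21:F, 22:F, 23:F, 24:pt, 25:pt, 26:pt, 27:F, 28:F, 29:F, 30:F edges: (14,0,has); (14,1,has); (14,6,has); (14,8,hask); (16,2,has); (16,3,has); (16,6,has); (16,8,hask); (21,2,has); (21,17,has); (21,18,has); (22,6,has); (22,18,has); (22,19,has); (23,17,has); (23,18,has); (23,19,has); (27,0,has); (27,24,has); (27,26,has); (28,17,has); (28,24,has); (28,25,has); (29,19,has); (29,25,has); (29,26,has); (30,24,has); (30,25,has); (30,26,has)
final:
nodes: 0:pt, 1:pt, 2:pt, 3:pt, 6:pt, 8:pt, 14:F, 16:F, 17:pt, 18:pt, 19:pt, 21:F, 22:F, 23:F, 24:pt, 25:pt, 26:pt, 27:F, 28:F, 29:F, 30:F
edges: (14,0,has); (14,1,has); (14,6,has); (14,8,hask); (16,2,has); (16,3,has); (16,6,has); (16,8,hask); (21,2,has); (21,17,has); (21,18,has); (22,6,has); (22,18,has); (22,19,has); (23,17,has); (23,18,has); (23,19,has); (27,0,has); (27,24,has); (27,26,has); (28,17,has); (28,24,has); (28,25,has); (29,19,has); (29,25,has); (29,26,has); (30,24,has); (30,25,has); (30,26,has)


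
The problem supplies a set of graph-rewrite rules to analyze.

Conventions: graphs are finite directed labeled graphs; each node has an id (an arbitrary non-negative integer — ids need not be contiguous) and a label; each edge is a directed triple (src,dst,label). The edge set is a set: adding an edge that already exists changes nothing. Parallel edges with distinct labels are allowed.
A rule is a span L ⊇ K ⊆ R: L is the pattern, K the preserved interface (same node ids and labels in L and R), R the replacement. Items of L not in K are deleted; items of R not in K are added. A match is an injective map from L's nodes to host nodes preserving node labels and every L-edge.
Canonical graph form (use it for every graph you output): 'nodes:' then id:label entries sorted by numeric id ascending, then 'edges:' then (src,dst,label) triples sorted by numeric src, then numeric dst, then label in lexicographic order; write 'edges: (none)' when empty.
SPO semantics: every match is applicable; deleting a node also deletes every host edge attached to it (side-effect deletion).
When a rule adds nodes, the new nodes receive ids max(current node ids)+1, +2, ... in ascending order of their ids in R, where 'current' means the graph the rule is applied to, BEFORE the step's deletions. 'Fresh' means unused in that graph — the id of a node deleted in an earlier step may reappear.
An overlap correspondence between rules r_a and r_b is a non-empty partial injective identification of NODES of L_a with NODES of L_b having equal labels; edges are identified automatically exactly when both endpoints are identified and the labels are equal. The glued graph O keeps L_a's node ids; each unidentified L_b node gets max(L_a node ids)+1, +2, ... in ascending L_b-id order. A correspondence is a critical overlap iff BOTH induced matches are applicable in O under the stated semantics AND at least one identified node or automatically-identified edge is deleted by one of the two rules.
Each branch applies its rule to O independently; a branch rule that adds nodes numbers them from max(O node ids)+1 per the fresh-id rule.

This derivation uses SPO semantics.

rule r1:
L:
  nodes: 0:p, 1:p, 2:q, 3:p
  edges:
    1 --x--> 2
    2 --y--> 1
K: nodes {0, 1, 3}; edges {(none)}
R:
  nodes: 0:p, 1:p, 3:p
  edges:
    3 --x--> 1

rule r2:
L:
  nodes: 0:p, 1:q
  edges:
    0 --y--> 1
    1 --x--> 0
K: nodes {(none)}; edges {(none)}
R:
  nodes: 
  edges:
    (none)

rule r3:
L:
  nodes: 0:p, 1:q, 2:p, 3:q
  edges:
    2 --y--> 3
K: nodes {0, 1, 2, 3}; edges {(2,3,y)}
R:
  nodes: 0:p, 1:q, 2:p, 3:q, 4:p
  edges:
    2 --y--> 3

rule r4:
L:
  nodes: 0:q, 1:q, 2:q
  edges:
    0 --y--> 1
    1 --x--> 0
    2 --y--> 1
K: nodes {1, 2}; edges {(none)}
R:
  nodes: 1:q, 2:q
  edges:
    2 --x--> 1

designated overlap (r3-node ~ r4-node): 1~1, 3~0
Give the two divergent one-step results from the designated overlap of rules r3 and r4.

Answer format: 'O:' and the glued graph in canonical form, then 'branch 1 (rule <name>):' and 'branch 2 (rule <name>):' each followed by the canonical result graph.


O:
nodes: 0:p, 1:q, 2:p, 3:q, 4:q
edges: (1,3,x); (2,3,y); (3,1,y); (4,1,y)
branch 1 (rule r3):
nodes: 0:p, 1:q, 2:p, 3:q, 4:q, 5:p
edges: (1,3,x); (2,3,y); (3,1,y); (4,1,y)
branch 2 (rule r4):
nodes: 0:p, 1:q, 2:p, 4:q
edges: (4,1,x)


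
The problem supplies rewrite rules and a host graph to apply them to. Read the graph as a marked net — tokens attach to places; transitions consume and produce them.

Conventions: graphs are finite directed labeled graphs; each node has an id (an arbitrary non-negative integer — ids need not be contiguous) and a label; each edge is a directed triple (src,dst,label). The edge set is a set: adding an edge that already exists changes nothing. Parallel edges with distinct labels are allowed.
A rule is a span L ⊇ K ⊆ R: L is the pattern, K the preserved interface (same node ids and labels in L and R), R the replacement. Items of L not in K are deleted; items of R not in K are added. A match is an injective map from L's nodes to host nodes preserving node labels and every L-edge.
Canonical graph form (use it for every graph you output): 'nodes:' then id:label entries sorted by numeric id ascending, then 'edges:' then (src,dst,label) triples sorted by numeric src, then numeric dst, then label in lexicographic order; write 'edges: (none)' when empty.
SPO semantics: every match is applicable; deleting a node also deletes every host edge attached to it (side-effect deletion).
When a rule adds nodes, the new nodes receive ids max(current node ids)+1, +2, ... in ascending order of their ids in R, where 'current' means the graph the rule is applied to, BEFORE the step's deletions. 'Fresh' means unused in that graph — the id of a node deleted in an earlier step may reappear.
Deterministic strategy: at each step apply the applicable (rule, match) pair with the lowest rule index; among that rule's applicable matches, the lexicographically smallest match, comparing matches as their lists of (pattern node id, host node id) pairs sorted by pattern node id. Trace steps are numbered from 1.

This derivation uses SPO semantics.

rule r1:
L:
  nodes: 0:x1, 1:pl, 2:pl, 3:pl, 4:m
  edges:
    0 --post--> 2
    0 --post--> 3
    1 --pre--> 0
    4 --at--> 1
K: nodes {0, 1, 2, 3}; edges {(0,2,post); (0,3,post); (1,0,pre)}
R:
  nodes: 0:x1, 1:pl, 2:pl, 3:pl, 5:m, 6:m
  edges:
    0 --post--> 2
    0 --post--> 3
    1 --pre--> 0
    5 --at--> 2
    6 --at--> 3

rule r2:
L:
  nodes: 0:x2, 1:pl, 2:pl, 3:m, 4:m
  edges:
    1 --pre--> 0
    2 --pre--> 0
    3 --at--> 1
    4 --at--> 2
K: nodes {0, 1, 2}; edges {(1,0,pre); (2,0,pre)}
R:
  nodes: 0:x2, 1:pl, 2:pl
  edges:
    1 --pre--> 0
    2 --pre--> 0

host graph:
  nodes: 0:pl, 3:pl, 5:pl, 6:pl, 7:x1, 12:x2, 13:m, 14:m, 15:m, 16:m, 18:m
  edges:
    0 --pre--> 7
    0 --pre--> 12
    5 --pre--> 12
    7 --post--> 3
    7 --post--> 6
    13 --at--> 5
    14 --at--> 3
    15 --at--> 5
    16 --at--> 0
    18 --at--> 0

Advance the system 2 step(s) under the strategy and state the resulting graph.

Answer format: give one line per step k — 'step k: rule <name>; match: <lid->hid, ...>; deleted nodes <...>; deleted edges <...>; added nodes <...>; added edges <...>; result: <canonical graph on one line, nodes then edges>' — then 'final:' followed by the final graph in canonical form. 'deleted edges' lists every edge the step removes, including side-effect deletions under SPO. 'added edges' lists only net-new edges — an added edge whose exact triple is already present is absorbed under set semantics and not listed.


step 1: rule r1; match: 0->7, 1->0, 2->3, 3->6, 4->16; deleted nodes 16; deleted edges (16,0,at); added nodes 19, 20; added edges (19,3,at); (20,6,at); result: nodes: 0:pl, 3:pl, 5:pl, 6:pl, 7:x1, 12:x2, 13:m, 14:m, 15:m, 18:m, 19:m, 20:m edges: (0,7,pre); (0,12,pre); (5,12,pre); (7,3,post); (7,6,post); (13,5,at); (14,3,at); (15,5,at); (18,0,at); (19,3,at); (20,6,at)
step 2: rule r1; match: 0->7, 1->0, 2->3, 3->6, 4->18; deleted nodes 18; deleted edges (18,0,at); added nodes 21, 22; added edges (21,3,at); (22,6,at); result: nodes: 0:pl, 3:pl, 5:pl, 6:pl, 7:x1, 12:x2, 13:m, 14:m, 15:m, 19:m, 20:m, 21:m, 22:m edges: (0,7,pre); (0,12,pre); (5,12,pre); (7,3,post); (7,6,post); (13,5,at); (14,3,at); (15,5,at); (19,3,at); (20,6,at); (21,3,at); (22,6,at)
final:
nodes: 0:pl, 3:pl, 5:pl, 6:pl, 7:x1, 12:x2, 13:m, 14:m, 15:m, 19:m, 20:m, 21:m, 22:m
edges: (0,7,pre); (0,12,pre); (5,12,pre); (7,3,post); (7,6,post); (13,5,at); (14,3,at); (15,5,at); (19,3,at); (20,6,at); (21,3,at); (22,6,at)


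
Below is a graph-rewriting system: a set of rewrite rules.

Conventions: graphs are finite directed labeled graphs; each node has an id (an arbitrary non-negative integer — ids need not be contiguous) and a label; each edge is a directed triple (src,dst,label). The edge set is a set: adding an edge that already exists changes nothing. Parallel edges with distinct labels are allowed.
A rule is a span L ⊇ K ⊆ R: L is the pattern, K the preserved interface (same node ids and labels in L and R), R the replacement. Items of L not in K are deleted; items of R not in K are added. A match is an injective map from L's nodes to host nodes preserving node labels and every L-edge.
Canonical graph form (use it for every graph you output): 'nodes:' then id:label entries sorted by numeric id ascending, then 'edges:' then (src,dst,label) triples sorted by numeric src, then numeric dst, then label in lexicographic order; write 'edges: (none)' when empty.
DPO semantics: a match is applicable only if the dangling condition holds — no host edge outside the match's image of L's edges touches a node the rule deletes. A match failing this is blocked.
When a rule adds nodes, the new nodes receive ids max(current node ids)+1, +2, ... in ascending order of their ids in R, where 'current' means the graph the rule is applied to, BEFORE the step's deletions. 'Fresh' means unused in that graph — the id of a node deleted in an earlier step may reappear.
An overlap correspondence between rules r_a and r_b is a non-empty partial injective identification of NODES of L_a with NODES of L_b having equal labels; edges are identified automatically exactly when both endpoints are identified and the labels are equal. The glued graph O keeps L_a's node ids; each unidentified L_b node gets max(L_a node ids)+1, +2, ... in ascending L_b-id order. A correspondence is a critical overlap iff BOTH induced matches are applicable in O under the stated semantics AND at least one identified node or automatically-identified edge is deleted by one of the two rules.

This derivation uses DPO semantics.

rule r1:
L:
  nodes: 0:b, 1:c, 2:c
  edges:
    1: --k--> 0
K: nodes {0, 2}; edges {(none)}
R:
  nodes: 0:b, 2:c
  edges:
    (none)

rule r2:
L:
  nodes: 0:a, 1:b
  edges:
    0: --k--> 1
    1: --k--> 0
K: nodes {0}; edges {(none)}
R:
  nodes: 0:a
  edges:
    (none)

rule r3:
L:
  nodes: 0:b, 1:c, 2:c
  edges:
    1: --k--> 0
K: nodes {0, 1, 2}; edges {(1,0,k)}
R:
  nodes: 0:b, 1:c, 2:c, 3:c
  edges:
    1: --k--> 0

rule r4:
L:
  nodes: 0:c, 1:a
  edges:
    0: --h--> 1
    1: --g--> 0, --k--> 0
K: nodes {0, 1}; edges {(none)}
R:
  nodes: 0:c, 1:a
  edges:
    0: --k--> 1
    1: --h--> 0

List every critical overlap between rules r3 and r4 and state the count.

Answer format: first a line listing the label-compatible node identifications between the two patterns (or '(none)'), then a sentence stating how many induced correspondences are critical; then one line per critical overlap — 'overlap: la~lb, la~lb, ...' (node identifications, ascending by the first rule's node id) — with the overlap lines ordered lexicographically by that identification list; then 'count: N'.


label-compatible node identifications between L(r3) and L(r4): 1~0, 2~0
0 of the induced correspondences are critical overlaps of r3 and r4.
count: 0


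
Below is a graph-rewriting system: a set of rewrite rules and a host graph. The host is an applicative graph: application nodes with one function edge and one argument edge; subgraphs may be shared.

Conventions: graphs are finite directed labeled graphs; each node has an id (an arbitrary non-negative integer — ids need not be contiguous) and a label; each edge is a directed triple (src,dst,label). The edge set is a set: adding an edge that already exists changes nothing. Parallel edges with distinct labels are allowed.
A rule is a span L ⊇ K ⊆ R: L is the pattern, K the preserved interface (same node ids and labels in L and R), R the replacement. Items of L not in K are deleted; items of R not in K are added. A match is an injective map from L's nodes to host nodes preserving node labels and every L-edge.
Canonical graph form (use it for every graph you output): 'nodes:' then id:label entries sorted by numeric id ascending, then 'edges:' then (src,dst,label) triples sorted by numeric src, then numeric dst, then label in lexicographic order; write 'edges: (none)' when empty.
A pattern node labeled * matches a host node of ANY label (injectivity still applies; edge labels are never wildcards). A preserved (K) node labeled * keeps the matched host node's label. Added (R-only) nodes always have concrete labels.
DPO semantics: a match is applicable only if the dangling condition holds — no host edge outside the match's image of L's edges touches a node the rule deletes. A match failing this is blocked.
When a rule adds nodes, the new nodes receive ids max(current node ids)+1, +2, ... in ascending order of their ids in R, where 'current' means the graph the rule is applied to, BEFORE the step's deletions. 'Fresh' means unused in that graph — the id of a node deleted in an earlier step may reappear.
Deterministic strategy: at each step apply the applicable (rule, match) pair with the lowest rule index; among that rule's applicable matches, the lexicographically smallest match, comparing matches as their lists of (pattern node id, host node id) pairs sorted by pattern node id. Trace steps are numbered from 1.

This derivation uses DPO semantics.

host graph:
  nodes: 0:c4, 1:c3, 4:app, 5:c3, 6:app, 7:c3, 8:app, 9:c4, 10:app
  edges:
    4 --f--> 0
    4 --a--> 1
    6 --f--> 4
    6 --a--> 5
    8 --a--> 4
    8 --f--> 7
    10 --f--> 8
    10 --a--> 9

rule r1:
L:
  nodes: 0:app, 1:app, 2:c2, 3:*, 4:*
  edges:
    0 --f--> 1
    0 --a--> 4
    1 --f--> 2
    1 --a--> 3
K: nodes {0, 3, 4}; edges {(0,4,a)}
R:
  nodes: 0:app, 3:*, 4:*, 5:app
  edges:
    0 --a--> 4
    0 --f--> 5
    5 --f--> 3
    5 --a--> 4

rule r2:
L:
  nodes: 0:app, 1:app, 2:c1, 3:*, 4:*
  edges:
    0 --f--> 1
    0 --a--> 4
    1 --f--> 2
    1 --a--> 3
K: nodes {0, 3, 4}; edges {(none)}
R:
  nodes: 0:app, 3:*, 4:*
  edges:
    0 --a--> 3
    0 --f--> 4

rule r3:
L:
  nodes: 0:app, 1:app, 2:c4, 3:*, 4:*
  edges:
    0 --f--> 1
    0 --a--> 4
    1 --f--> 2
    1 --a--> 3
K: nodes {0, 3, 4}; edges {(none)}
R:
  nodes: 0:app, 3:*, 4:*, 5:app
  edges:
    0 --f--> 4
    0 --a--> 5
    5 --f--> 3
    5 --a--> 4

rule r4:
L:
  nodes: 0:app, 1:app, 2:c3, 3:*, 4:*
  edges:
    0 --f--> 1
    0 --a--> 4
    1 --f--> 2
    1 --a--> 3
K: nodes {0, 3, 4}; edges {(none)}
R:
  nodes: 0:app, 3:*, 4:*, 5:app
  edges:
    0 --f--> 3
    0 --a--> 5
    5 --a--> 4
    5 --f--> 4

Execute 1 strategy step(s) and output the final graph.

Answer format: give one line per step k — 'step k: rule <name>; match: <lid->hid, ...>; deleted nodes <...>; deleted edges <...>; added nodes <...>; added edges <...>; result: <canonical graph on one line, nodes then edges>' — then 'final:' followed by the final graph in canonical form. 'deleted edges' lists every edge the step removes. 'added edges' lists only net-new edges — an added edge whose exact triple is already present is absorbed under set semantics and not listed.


step 1: rule r4; match: 0->10, 1->8, 2->7, 3->4, 4->9; deleted nodes 7, 8; deleted edges (8,4,a); (8,7,f); (10,8,f); (10,9,a); added nodes 11; added edges (10,4,f); (10,11,a); (11,9,a); (11,9,f); result: nodes: 0:c4, 1:c3, 4:app, 5:c3, 6:app, 9:c4, 10:app, 11:app edges: (4,0,f); (4,1,a); (6,4,f); (6,5,a); (10,4,f); (10,11,a); (11,9,a); (11,9,f)
final:
nodes: 0:c4, 1:c3, 4:app, 5:c3, 6:app, 9:c4, 10:app, 11:app
edges: (4,0,f); (4,1,a); (6,4,f); (6,5,a); (10,4,f); (10,11,a); (11,9,a); (11,9,f)


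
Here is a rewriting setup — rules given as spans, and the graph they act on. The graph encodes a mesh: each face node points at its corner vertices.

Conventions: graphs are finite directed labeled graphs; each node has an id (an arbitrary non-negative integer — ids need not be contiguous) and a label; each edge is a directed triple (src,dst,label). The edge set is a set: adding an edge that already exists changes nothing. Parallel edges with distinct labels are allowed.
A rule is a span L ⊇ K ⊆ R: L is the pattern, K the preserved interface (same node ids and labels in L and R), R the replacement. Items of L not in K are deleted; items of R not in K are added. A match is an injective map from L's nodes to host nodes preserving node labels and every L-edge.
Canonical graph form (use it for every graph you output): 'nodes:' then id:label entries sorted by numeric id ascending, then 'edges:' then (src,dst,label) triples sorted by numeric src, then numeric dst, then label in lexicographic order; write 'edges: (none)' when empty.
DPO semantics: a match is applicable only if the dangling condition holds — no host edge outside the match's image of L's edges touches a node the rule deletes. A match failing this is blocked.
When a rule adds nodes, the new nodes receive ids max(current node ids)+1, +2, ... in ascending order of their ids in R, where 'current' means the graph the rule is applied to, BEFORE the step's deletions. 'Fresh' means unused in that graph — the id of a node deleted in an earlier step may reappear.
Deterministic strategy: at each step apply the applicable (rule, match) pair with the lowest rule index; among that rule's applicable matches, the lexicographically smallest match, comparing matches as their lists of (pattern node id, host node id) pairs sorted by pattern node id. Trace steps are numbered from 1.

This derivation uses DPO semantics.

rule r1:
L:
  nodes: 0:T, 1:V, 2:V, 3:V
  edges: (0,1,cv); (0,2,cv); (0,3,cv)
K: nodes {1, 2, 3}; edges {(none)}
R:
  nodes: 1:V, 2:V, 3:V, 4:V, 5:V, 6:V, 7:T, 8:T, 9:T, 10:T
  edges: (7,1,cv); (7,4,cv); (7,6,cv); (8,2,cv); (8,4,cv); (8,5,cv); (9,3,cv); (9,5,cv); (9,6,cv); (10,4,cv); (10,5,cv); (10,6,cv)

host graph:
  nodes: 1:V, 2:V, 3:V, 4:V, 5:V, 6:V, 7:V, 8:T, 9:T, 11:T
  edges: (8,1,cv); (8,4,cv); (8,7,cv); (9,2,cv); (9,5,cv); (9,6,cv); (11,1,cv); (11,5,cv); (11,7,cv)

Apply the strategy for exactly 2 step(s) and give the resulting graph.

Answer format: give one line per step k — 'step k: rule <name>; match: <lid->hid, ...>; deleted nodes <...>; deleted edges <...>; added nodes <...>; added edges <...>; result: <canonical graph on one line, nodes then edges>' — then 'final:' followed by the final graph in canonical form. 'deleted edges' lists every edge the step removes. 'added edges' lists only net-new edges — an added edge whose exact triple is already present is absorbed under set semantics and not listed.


step 1: rule r1; match: 0->8, 1->1, 2->4, 3->7; deleted nodes 8; deleted edges (8,1,cv); (8,4,cv); (8,7,cv); added nodes 12, 13, 14, 15, 16, 17, 18; added edges (15,1,cv); (15,12,cv); (15,14,cv); (16,4,cv); (16,12,cv); (16,13,cv); (17,7,cv); (17,13,cv); (17,14,cv); (18,12,cv); (18,13,cv); (18,14,cv); result: nodes: 1:V, 2:V, 3:V, 4:V, 5:V, 6:V, 7:V, 9:T, 11:T, 12:V, 13:V, 14:V, 15:T, 16:T, 17:T, 18:T edges: (9,2,cv); (9,5,cv); (9,6,cv); (11,1,cv); (11,5,cv); (11,7,cv); (15,1,cv); (15,12,cv); (15,14,cv); (16,4,cv); (16,12,cv); (16,13,cv); (17,7,cv); (17,13,cv); (17,14,cv); (18,12,cv); (18,13,cv); (18,14,cv)
step 2: rule r1; match: 0->9, 1->2, 2->5, 3->6; deleted nodes 9; deleted edges (9,2,cv); (9,5,cv); (9,6,cv); added nodes 19, 20, 21, 22, 23, 24, 25; added edges (22,2,cv); (22,19,cv); (22,21,cv); (23,5,cv); (23,19,cv); (23,20,cv); (24,6,cv); (24,20,cv); (24,21,cv); (25,19,cv); (25,20,cv); (25,21,cv); result: nodes: 1:V, 2:V, 3:V, 4:V, 5:V, 6:V, 7:V, 11:T, 12:V, 13:V, 14:V, 15:T, 16:T, 17:T, 18:T, 19:V, 20:V, 21:V, 22:T, 23:T, 24:T, 25:T edges: (11,1,cv); (11,5,cv); (11,7,cv); (15,1,cv); (15,12,cv); (15,14,cv); (16,4,cv); (16,12,cv); (16,13,cv); (17,7,cv); (17,13,cv); (17,14,cv); (18,12,cv); (18,13,cv); (18,14,cv); (22,2,cv); (22,19,cv); (22,21,cv); (23,5,cv); (23,19,cv); (23,20,cv); (24,6,cv); (24,20,cv); (24,21,cv); (25,19,cv); (25,20,cv); (25,21,cv)
final:
nodes: 1:V, 2:V, 3:V, 4:V, 5:V, 6:V, 7:V, 11:T, 12:V, 13:V, 14:V, 15:T, 16:T, 17:T, 18:T, 19:V, 20:V, 21:V, 22:T, 23:T, 24:T, 25:T
edges: (11,1,cv); (11,5,cv); (11,7,cv); (15,1,cv); (15,12,cv); (15,14,cv); (16,4,cv); (16,12,cv); (16,13,cv); (17,7,cv); (17,13,cv); (17,14,cv); (18,12,cv); (18,13,cv); (18,14,cv); (22,2,cv); (22,19,cv); (22,21,cv); (23,5,cv); (23,19,cv); (23,20,cv); (24,6,cv); (24,20,cv); (24,21,cv); (25,19,cv); (25,20,cv); (25,21,cv)


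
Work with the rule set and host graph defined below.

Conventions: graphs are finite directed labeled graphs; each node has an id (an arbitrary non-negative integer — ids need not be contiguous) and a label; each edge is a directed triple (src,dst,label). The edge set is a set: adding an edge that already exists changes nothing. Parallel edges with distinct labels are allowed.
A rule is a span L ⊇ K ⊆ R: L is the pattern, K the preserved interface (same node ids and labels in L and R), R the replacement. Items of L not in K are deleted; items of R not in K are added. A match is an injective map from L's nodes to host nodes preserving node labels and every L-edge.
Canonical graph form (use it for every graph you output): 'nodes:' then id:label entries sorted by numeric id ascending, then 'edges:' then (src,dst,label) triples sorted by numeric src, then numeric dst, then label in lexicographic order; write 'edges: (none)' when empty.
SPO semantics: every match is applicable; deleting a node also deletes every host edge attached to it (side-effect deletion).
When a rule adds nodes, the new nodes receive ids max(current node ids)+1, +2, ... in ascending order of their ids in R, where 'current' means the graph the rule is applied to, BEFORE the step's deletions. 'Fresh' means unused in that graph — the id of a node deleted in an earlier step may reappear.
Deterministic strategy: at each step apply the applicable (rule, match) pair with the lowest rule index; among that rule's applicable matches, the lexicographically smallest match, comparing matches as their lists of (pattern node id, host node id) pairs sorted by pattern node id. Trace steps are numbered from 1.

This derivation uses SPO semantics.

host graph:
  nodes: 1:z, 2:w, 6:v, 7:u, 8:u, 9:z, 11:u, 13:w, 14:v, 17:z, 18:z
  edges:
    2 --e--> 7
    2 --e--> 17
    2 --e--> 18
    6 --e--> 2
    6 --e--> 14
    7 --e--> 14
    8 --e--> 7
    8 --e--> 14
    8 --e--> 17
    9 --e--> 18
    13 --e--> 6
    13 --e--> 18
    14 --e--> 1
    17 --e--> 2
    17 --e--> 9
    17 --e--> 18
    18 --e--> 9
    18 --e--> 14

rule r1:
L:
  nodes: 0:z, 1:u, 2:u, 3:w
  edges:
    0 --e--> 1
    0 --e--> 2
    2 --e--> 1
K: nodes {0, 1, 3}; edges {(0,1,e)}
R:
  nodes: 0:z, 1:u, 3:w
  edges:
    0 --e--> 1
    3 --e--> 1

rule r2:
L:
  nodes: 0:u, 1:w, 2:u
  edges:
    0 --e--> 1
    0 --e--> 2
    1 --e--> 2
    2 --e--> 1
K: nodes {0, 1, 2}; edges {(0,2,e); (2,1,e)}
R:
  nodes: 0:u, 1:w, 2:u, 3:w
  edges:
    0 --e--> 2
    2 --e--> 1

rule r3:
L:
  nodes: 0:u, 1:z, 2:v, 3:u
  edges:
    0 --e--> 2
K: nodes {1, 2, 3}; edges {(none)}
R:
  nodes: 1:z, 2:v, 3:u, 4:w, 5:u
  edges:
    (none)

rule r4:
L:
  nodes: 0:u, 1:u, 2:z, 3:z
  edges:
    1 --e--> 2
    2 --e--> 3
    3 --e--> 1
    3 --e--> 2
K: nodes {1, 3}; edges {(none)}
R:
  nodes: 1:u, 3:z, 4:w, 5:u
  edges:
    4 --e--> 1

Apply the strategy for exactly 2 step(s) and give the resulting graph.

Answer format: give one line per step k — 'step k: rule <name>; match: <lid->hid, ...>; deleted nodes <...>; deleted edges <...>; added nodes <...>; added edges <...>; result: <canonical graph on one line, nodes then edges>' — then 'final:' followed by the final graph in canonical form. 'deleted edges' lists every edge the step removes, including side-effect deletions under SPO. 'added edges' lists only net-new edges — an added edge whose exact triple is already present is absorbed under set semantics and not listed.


step 1: rule r3; match: 0->7, 1->1, 2->14, 3->8; deleted nodes 7; deleted edges (2,7,e); (7,14,e); (8,7,e); added nodes 19, 20; added edges (none); result: nodes: 1:z, 2:w, 6:v, 8:u, 9:z, 11:u, 13:w, 14:v, 17:z, 18:z, 19:w, 20:u edges: (2,17,e); (2,18,e); (6,2,e); (6,14,e); (8,14,e); (8,17,e); (9,18,e); (13,6,e); (13,18,e); (14,1,e); (17,2,e); (17,9,e); (17,18,e); (18,9,e); (18,14,e)
step 2: rule r3; match: 0->8, 1->1, 2->14, 3->11; deleted nodes 8; deleted edges (8,14,e); (8,17,e); added nodes 21, 22; added edges (none); result: nodes: 1:z, 2:w, 6:v, 9:z, 11:u, 13:w, 14:v, 17:z, 18:z, 19:w, 20:u, 21:w, 22:u edges: (2,17,e); (2,18,e); (6,2,e); (6,14,e); (9,18,e); (13,6,e); (13,18,e); (14,1,e); (17,2,e); (17,9,e); (17,18,e); (18,9,e); (18,14,e)
final:
nodes: 1:z, 2:w, 6:v, 9:z, 11:u, 13:w, 14:v, 17:z, 18:z, 19:w, 20:u, 21:w, 22:u
edges: (2,17,e); (2,18,e); (6,2,e); (6,14,e); (9,18,e); (13,6,e); (13,18,e); (14,1,e); (17,2,e); (17,9,e); (17,18,e); (18,9,e); (18,14,e)


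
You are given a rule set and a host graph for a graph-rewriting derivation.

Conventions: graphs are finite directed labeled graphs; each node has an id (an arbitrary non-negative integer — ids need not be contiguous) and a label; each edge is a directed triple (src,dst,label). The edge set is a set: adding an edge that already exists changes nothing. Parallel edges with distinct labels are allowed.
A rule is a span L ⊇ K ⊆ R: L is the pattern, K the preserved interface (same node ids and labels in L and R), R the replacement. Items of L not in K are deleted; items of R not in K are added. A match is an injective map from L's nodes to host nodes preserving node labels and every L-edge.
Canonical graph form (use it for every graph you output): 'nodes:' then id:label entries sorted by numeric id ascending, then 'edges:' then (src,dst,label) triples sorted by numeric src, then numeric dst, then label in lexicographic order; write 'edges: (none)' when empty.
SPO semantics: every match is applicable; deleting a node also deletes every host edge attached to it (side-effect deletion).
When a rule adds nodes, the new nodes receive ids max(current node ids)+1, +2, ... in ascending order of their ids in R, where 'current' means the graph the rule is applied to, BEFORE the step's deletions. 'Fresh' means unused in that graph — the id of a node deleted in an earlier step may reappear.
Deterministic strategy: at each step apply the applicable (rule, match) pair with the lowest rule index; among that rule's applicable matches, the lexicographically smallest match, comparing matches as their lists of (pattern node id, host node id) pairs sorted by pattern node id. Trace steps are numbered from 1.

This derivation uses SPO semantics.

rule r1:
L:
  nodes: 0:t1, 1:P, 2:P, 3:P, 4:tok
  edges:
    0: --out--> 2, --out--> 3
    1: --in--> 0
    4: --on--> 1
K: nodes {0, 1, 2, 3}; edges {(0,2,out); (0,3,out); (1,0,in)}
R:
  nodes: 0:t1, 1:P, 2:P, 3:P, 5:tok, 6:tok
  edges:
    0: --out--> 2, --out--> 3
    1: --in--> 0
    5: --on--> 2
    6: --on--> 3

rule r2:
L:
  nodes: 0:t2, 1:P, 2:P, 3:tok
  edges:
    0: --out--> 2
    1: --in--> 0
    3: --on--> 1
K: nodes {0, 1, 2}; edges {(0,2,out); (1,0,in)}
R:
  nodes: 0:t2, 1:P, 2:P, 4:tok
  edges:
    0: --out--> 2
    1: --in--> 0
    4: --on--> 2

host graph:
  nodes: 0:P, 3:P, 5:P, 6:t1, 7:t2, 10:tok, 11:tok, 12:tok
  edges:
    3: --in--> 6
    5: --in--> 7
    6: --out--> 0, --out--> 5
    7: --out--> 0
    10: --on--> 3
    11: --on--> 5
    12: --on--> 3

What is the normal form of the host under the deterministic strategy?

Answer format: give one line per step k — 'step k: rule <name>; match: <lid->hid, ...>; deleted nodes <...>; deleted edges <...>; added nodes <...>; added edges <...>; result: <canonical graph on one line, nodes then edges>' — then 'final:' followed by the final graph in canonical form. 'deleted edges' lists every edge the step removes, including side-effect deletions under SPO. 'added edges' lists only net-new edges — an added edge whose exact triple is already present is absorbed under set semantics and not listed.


step 1: rule r1; match: 0->6, 1->3, 2->0, 3->5, 4->10; deleted nodes 10; deleted edges (10,3,on); added nodes 13, 14; added edges (13,0,on); (14,5,on); result: nodes: 0:P, 3:P, 5:P, 6:t1, 7:t2, 11:tok, 12:tok, 13:tok, 14:tok edges: (3,6,in); (5,7,in); (6,0,out); (6,5,out); (7,0,out); (11,5,on); (12,3,on); (13,0,on); (14,5,on)
step 2: rule r1; match: 0->6, 1->3, 2->0, 3->5, 4->12; deleted nodes 12; deleted edges (12,3,on); added nodes 15, 16; added edges (15,0,on); (16,5,on); result: nodes: 0:P, 3:P, 5:P, 6:t1, 7:t2, 11:tok, 13:tok, 14:tok, 15:tok, 16:tok edges: (3,6,in); (5,7,in); (6,0,out); (6,5,out); (7,0,out); (11,5,on); (13,0,on); (14,5,on); (15,0,on); (16,5,on)
step 3: rule r2; match: 0->7, 1->5, 2->0, 3->11; deleted nodes 11; deleted edges (11,5,on); added nodes 17; added edges (17,0,on); result: nodes: 0:P, 3:P, 5:P, 6:t1, 7:t2, 13:tok, 14:tok, 15:tok, 16:tok, 17:tok edges: (3,6,in); (5,7,in); (6,0,out); (6,5,out); (7,0,out); (13,0,on); (14,5,on); (15,0,on); (16,5,on); (17,0,on)
step 4: rule r2; match: 0->7, 1->5, 2->0, 3->14; deleted nodes 14; deleted edges (14,5,on); added nodes 18; added edges (18,0,on); result: nodes: 0:P, 3:P, 5:P, 6:t1, 7:t2, 13:tok, 15:tok, 16:tok, 17:tok, 18:tok edges: (3,6,in); (5,7,in); (6,0,out); (6,5,out); (7,0,out); (13,0,on); (15,0,on); (16,5,on); (17,0,on); (18,0,on)
step 5: rule r2; match: 0->7, 1->5, 2->0, 3->16; deleted nodes 16; deleted edges (16,5,on); added nodes 19; added edges (19,0,on); result: nodes: 0:P, 3:P, 5:P, 6:t1, 7:t2, 13:tok, 15:tok, 17:tok, 18:tok, 19:tok edges: (3,6,in); (5,7,in); (6,0,out); (6,5,out); (7,0,out); (13,0,on); (15,0,on); (17,0,on); (18,0,on); (19,0,on)
final:
nodes: 0:P, 3:P, 5:P, 6:t1, 7:t2, 13:tok, 15:tok, 17:tok, 18:tok, 19:tok
edges: (3,6,in); (5,7,in); (6,0,out); (6,5,out); (7,0,out); (13,0,on); (15,0,on); (17,0,on); (18,0,on); (19,0,on)
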